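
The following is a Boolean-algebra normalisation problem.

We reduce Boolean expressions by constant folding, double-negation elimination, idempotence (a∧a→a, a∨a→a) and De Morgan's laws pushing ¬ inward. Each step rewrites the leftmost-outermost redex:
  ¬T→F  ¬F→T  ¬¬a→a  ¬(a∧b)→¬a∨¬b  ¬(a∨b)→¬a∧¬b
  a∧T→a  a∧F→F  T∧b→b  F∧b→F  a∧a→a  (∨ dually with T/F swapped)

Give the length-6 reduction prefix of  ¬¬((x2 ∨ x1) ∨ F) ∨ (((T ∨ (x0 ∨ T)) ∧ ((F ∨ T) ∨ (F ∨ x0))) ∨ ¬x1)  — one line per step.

Answer: after 6 steps: (x2 ∨ x1) ∨ (T ∨ ¬x1)

Working:
  start: ¬¬((x2 ∨ x1) ∨ F) ∨ (((T ∨ (x0 ∨ T)) ∧ ((F ∨ T) ∨ (F ∨ x0))) ∨ ¬x1)
  [1] ((x2 ∨ x1) ∨ F) ∨ (((T ∨ (x0 ∨ T)) ∧ ((F ∨ T) ∨ (F ∨ x0))) ∨ ¬x1)
  [2] (x2 ∨ x1) ∨ (((T ∨ (x0 ∨ T)) ∧ ((F ∨ T) ∨ (F ∨ x0))) ∨ ¬x1)
  [3] (x2 ∨ x1) ∨ ((T ∧ ((F ∨ T) ∨ (F ∨ x0))) ∨ ¬x1)
  [4] (x2 ∨ x1) ∨ (((F ∨ T) ∨ (F ∨ x0)) ∨ ¬x1)
  [5] (x2 ∨ x1) ∨ ((T ∨ (F ∨ x0)) ∨ ¬x1)
  [6] (x2 ∨ x1) ∨ (T ∨ ¬x1)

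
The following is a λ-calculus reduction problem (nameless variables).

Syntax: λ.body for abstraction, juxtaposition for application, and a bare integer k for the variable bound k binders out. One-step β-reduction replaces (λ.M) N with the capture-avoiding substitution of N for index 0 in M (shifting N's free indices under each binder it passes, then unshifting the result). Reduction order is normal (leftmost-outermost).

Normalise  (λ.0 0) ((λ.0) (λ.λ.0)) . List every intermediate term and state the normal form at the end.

  start: (λ.0 0) ((λ.0) (λ.λ.0))
  [1] (λ.0) (λ.λ.0) ((λ.0) (λ.λ.0))
  [2] (λ.λ.0) ((λ.0) (λ.λ.0))
  [3] λ.0

Answer: normal form = λ.0  (in 3 steps)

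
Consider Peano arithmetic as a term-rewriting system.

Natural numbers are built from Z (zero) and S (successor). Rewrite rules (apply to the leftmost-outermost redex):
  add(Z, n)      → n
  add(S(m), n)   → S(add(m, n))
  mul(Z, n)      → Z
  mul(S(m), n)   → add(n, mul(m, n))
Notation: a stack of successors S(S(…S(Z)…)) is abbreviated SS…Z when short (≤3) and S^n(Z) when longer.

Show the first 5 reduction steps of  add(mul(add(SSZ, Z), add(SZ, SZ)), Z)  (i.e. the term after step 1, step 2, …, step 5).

  start: add(mul(add(SSZ, Z), add(SZ, SZ)), Z)
  step 1: add(mul(S(add(SZ, Z)), add(SZ, SZ)), Z)
  step 2: add(add(add(SZ, SZ), mul(add(SZ, Z), add(SZ, SZ))), Z)
  step 3: add(add(S(add(Z, SZ)), mul(add(SZ, Z), add(SZ, SZ))), Z)
  step 4: add(S(add(add(Z, SZ), mul(add(SZ, Z), add(SZ, SZ)))), Z)
  step 5: S(add(add(add(Z, SZ), mul(add(SZ, Z), add(SZ, SZ))), Z))

Answer: after 5 steps: S(add(add(add(Z, SZ), mul(add(SZ, Z), add(SZ, SZ))), Z))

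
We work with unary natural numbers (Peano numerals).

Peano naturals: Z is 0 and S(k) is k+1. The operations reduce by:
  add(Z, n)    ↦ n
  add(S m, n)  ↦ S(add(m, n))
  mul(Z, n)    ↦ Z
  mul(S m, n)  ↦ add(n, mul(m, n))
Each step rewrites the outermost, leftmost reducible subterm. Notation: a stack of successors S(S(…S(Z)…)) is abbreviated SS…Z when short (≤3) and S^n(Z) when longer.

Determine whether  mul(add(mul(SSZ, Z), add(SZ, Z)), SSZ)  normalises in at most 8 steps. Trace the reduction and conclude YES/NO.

  start: mul(add(mul(SSZ, Z), add(SZ, Z)), SSZ)
  →1  mul(add(add(Z, mul(SZ, Z)), add(SZ, Z)), SSZ)
  →2  mul(add(mul(SZ, Z), add(SZ, Z)), SSZ)
  →3  mul(add(add(Z, mul(Z, Z)), add(SZ, Z)), SSZ)
  →4  mul(add(mul(Z, Z), add(SZ, Z)), SSZ)
  →5  mul(add(Z, add(SZ, Z)), SSZ)
  →6  mul(add(SZ, Z), SSZ)
  →7  mul(S(add(Z, Z)), SSZ)
  →8  add(SSZ, mul(add(Z, Z), SSZ))

Answer: NO — after 8 steps the term is add(SSZ, mul(add(Z, Z), SSZ)), not yet normal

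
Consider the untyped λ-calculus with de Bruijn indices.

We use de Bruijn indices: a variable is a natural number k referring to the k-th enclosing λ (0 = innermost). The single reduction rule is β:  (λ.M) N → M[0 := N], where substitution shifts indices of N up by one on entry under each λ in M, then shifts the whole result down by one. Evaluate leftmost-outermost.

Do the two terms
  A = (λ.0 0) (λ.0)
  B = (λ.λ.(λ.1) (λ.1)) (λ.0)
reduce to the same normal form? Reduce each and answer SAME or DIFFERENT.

Term A:
  start: (λ.0 0) (λ.0)
  step 1: (λ.0) (λ.0)
  step 2: λ.0

Term B:
  start: (λ.λ.(λ.1) (λ.1)) (λ.0)
  step 1: λ.(λ.1) (λ.1)
  step 2: λ.0

Answer: SAME — A ⇓ λ.0, B ⇓ λ.0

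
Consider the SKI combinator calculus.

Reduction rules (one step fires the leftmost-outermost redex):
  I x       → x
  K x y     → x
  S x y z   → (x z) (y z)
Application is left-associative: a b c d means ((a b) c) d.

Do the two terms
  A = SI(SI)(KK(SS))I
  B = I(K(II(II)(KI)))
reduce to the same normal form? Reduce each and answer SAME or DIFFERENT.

Answer: DIFFERENT — A ⇓ SIK, B ⇓ K(KI)

Working:
Term A:
  start: SI(SI)(KK(SS))I
  [1] I(KK(SS))(SI(KK(SS)))I
  [2] KK(SS)(SI(KK(SS)))I
  [3] K(SI(KK(SS)))I
  [4] SI(KK(SS))
  [5] SIK

Term B:
  start: I(K(II(II)(KI)))
  [1] K(II(II)(KI))
  [2] K(I(II)(KI))
  [3] K(II(KI))
  [4] K(I(KI))
  [5] K(KI)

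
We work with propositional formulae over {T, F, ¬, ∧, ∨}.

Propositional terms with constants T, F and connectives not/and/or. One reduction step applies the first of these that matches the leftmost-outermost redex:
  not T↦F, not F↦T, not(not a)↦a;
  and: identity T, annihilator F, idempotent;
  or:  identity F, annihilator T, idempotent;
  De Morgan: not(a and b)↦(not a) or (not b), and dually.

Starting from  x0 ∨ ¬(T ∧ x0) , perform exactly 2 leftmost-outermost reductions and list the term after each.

  start: x0 ∨ ¬(T ∧ x0)
  [1] x0 ∨ (¬T ∨ ¬x0)
  [2] x0 ∨ (F ∨ ¬x0)

Answer: after 2 steps: x0 ∨ (F ∨ ¬x0)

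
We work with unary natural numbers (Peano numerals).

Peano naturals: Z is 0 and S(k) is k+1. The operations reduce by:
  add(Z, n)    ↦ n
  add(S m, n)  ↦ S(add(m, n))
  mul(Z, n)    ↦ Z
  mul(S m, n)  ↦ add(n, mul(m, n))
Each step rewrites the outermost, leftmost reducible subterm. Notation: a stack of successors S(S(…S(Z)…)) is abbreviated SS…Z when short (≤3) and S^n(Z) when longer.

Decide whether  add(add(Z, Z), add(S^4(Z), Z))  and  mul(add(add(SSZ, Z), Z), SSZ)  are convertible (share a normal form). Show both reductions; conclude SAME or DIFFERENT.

Answer: SAME — A ⇓ S^4(Z), B ⇓ S^4(Z)

Reduction:
Term A:
  start: add(add(Z, Z), add(S^4(Z), Z))
  [1] add(Z, add(S^4(Z), Z))
  [2] add(S^4(Z), Z)
  [3] S(add(SSSZ, Z))
  [4] S(S(add(SSZ, Z)))
  [5] S(S(S(add(SZ, Z))))
  [6] S(S(S(S(add(Z, Z)))))
  [7] S^4(Z)

Term B:
  start: mul(add(add(SSZ, Z), Z), SSZ)
  [1] mul(add(S(add(SZ, Z)), Z), SSZ)
  [2] mul(S(add(add(SZ, Z), Z)), SSZ)
  [3] add(SSZ, mul(add(add(SZ, Z), Z), SSZ))
  [4] S(add(SZ, mul(add(add(SZ, Z), Z), SSZ)))
  [5] S(S(add(Z, mul(add(add(SZ, Z), Z), SSZ))))
  [6] S(S(mul(add(add(SZ, Z), Z), SSZ)))
  [7] S(S(mul(add(S(add(Z, Z)), Z), SSZ)))
  [8] S(S(mul(S(add(add(Z, Z), Z)), SSZ)))
  [9] S(S(add(SSZ, mul(add(add(Z, Z), Z), SSZ))))
  [10] S(S(S(add(SZ, mul(add(add(Z, Z), Z), SSZ)))))
  [11] S(S(S(S(add(Z, mul(add(add(Z, Z), Z), SSZ))))))
  [12] S(S(S(S(mul(add(add(Z, Z), Z), SSZ)))))
  [13] S(S(S(S(mul(add(Z, Z), SSZ)))))
  [14] S(S(S(S(mul(Z, SSZ)))))
  [15] S^4(Z)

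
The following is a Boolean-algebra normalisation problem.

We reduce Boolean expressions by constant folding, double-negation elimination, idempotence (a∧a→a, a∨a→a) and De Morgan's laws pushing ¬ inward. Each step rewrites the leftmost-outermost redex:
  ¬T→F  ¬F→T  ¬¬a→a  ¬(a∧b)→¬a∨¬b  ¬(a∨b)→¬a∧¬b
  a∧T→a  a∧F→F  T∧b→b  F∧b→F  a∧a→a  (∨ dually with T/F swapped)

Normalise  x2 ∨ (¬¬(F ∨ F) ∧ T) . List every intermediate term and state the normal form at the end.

  start: x2 ∨ (¬¬(F ∨ F) ∧ T)
  [1] x2 ∨ ¬¬(F ∨ F)
  [2] x2 ∨ (F ∨ F)
  [3] x2 ∨ F
  [4] x2

Answer: normal form = x2  (in 4 steps)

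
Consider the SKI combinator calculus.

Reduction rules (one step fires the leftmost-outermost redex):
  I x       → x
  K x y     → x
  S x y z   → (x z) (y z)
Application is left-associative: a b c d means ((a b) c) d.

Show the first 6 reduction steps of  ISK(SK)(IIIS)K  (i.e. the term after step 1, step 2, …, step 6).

Answer: after 6 steps: SK

Reduction:
  start: ISK(SK)(IIIS)K
  →1  SK(SK)(IIIS)K
  →2  K(IIIS)(SK(IIIS))K
  →3  IIISK
  →4  IISK
  →5  ISK
  →6  SK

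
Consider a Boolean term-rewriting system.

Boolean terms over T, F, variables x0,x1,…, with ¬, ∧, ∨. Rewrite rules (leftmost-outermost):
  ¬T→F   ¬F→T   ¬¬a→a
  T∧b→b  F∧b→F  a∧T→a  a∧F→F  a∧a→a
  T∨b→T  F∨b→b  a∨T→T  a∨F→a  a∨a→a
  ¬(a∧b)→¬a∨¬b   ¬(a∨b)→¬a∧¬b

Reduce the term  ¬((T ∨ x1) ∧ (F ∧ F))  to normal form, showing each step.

Answer: normal form = T  (in 8 steps)

Reduction:
  start: ¬((T ∨ x1) ∧ (F ∧ F))
  step 1: ¬(T ∨ x1) ∨ ¬(F ∧ F)
  step 2: (¬T ∧ ¬x1) ∨ ¬(F ∧ F)
  step 3: (F ∧ ¬x1) ∨ ¬(F ∧ F)
  step 4: F ∨ ¬(F ∧ F)
  step 5: ¬(F ∧ F)
  step 6: ¬F ∨ ¬F
  step 7: ¬F
  step 8: T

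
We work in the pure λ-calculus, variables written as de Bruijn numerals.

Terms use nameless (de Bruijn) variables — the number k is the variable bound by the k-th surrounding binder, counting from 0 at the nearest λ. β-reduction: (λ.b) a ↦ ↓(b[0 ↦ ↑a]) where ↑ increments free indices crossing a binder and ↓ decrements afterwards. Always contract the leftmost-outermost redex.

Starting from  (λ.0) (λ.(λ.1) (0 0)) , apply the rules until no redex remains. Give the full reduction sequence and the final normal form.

Answer: normal form = λ.0  (in 2 steps)

Reduction:
  start: (λ.0) (λ.(λ.1) (0 0))
  step 1: λ.(λ.1) (0 0)
  step 2: λ.0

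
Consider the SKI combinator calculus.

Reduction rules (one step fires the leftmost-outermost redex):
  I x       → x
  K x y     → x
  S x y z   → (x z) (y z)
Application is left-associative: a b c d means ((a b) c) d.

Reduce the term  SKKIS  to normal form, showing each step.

  start: SKKIS
  step 1: KI(KI)S
  step 2: IS
  step 3: S

Answer: normal form = S  (in 3 steps)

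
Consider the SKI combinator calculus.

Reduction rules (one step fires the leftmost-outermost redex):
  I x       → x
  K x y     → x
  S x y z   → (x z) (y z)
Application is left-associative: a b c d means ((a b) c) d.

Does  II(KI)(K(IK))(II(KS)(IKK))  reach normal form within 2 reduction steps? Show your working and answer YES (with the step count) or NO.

Answer: NO — after 2 steps the term is KI(K(IK))(II(KS)(IKK)), not yet normal

Reduction:
  start: II(KI)(K(IK))(II(KS)(IKK))
  →1  I(KI)(K(IK))(II(KS)(IKK))
  →2  KI(K(IK))(II(KS)(IKK))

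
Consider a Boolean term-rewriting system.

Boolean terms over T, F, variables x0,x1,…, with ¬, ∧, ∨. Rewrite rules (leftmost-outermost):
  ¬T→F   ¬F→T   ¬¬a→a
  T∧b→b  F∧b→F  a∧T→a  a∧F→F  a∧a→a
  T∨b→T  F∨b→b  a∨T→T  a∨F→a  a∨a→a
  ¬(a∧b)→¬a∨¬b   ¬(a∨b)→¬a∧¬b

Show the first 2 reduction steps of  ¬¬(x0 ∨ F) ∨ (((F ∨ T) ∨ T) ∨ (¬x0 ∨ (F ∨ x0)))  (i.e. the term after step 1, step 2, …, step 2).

  start: ¬¬(x0 ∨ F) ∨ (((F ∨ T) ∨ T) ∨ (¬x0 ∨ (F ∨ x0)))
  step 1: (x0 ∨ F) ∨ (((F ∨ T) ∨ T) ∨ (¬x0 ∨ (F ∨ x0)))
  step 2: x0 ∨ (((F ∨ T) ∨ T) ∨ (¬x0 ∨ (F ∨ x0)))

Answer: after 2 steps: x0 ∨ (((F ∨ T) ∨ T) ∨ (¬x0 ∨ (F ∨ x0)))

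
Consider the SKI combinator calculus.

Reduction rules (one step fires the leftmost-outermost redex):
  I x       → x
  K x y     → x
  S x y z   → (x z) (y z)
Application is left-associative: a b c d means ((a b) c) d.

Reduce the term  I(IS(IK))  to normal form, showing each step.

Answer: normal form = SK  (in 3 steps)

Working:
  start: I(IS(IK))
  step 1: IS(IK)
  step 2: S(IK)
  step 3: SK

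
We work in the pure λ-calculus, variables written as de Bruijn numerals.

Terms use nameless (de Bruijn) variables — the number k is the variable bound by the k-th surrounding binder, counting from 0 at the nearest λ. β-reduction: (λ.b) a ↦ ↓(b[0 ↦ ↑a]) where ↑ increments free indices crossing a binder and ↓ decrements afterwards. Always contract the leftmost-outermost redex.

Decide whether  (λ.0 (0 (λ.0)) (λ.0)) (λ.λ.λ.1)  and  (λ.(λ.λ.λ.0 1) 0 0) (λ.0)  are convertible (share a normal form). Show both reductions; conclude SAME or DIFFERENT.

Term A:
  start: (λ.0 (0 (λ.0)) (λ.0)) (λ.λ.λ.1)
  step 1: (λ.λ.λ.1) ((λ.λ.λ.1) (λ.0)) (λ.0)
  step 2: (λ.λ.1) (λ.0)
  step 3: λ.λ.0

Term B:
  start: (λ.(λ.λ.λ.0 1) 0 0) (λ.0)
  step 1: (λ.λ.λ.0 1) (λ.0) (λ.0)
  step 2: (λ.λ.0 1) (λ.0)
  step 3: λ.0 (λ.0)

Answer: DIFFERENT — A ⇓ λ.λ.0, B ⇓ λ.0 (λ.0)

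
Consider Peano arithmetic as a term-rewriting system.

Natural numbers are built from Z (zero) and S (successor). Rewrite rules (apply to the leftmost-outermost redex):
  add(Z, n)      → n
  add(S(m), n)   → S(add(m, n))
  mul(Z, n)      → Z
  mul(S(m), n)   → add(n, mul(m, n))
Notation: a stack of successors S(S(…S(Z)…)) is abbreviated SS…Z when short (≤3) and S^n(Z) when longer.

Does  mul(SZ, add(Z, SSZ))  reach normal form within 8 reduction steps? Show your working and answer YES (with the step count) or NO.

  start: mul(SZ, add(Z, SSZ))
  →1  add(add(Z, SSZ), mul(Z, add(Z, SSZ)))
  →2  add(SSZ, mul(Z, add(Z, SSZ)))
  →3  S(add(SZ, mul(Z, add(Z, SSZ))))
  →4  S(S(add(Z, mul(Z, add(Z, SSZ)))))
  →5  S(S(mul(Z, add(Z, SSZ))))
  →6  SSZ

Answer: YES — reaches normal form SSZ in 6 ≤ 8 steps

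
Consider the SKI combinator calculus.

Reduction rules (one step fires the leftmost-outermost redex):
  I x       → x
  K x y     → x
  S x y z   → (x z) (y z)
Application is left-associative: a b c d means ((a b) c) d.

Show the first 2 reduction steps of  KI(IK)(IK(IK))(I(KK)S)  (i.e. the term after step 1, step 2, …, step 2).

Answer: after 2 steps: IK(IK)(I(KK)S)

Reduction:
  start: KI(IK)(IK(IK))(I(KK)S)
  [1] I(IK(IK))(I(KK)S)
  [2] IK(IK)(I(KK)S)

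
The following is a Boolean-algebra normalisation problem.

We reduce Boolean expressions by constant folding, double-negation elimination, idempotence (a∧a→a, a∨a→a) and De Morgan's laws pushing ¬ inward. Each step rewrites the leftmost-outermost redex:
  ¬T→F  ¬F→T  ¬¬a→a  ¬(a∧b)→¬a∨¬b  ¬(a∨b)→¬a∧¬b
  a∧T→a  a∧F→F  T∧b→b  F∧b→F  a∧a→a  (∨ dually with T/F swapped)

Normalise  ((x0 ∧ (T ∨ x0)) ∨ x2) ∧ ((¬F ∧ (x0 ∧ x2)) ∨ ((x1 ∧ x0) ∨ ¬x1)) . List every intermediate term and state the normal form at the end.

Answer: normal form = (x0 ∨ x2) ∧ ((x0 ∧ x2) ∨ ((x1 ∧ x0) ∨ ¬x1))  (in 4 steps)

Reduction:
  start: ((x0 ∧ (T ∨ x0)) ∨ x2) ∧ ((¬F ∧ (x0 ∧ x2)) ∨ ((x1 ∧ x0) ∨ ¬x1))
  step 1: ((x0 ∧ T) ∨ x2) ∧ ((¬F ∧ (x0 ∧ x2)) ∨ ((x1 ∧ x0) ∨ ¬x1))
  step 2: (x0 ∨ x2) ∧ ((¬F ∧ (x0 ∧ x2)) ∨ ((x1 ∧ x0) ∨ ¬x1))
  step 3: (x0 ∨ x2) ∧ ((T ∧ (x0 ∧ x2)) ∨ ((x1 ∧ x0) ∨ ¬x1))
  step 4: (x0 ∨ x2) ∧ ((x0 ∧ x2) ∨ ((x1 ∧ x0) ∨ ¬x1))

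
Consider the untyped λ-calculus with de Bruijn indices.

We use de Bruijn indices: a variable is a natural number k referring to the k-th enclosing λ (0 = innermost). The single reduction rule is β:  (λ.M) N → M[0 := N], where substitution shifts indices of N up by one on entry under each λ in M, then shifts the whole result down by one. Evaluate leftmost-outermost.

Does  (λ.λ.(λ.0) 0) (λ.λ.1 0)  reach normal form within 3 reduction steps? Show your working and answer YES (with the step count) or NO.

Answer: YES — reaches normal form λ.0 in 2 ≤ 3 steps

Working:
  start: (λ.λ.(λ.0) 0) (λ.λ.1 0)
  step 1: λ.(λ.0) 0
  step 2: λ.0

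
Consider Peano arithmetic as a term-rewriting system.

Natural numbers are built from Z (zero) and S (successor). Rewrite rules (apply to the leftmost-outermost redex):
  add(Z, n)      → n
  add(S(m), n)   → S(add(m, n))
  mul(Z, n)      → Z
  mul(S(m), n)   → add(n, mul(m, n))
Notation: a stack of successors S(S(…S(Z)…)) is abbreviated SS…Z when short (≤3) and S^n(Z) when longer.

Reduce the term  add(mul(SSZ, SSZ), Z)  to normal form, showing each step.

Answer: normal form = S^4(Z)  (in 14 steps)

Reduction:
  start: add(mul(SSZ, SSZ), Z)
  step 1: add(add(SSZ, mul(SZ, SSZ)), Z)
  step 2: add(S(add(SZ, mul(SZ, SSZ))), Z)
  step 3: S(add(add(SZ, mul(SZ, SSZ)), Z))
  step 4: S(add(S(add(Z, mul(SZ, SSZ))), Z))
  step 5: S(S(add(add(Z, mul(SZ, SSZ)), Z)))
  step 6: S(S(add(mul(SZ, SSZ), Z)))
  step 7: S(S(add(add(SSZ, mul(Z, SSZ)), Z)))
  step 8: S(S(add(S(add(SZ, mul(Z, SSZ))), Z)))
  step 9: S(S(S(add(add(SZ, mul(Z, SSZ)), Z))))
  step 10: S(S(S(add(S(add(Z, mul(Z, SSZ))), Z))))
  step 11: S(S(S(S(add(add(Z, mul(Z, SSZ)), Z)))))
  step 12: S(S(S(S(add(mul(Z, SSZ), Z)))))
  step 13: S(S(S(S(add(Z, Z)))))
  step 14: S^4(Z)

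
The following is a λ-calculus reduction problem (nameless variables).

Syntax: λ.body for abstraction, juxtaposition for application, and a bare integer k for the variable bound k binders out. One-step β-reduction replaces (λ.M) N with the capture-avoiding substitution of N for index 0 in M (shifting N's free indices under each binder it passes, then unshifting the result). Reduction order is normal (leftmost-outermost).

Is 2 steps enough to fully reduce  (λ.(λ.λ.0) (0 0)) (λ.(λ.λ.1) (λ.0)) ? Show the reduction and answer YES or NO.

Answer: YES — reaches normal form λ.0 in 2 ≤ 2 steps

Derivation:
  start: (λ.(λ.λ.0) (0 0)) (λ.(λ.λ.1) (λ.0))
  →1  (λ.λ.0) ((λ.(λ.λ.1) (λ.0)) (λ.(λ.λ.1) (λ.0)))
  →2  λ.0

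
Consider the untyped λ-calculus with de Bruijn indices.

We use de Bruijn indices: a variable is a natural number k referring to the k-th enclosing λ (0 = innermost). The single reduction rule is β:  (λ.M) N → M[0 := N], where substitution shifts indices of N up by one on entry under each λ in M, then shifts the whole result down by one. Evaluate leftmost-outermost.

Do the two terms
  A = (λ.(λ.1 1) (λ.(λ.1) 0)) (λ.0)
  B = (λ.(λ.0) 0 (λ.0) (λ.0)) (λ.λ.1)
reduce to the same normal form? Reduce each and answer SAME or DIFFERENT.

Answer: SAME — A ⇓ λ.0, B ⇓ λ.0

Derivation:
Term A:
  start: (λ.(λ.1 1) (λ.(λ.1) 0)) (λ.0)
  step 1: (λ.(λ.0) (λ.0)) (λ.(λ.1) 0)
  step 2: (λ.0) (λ.0)
  step 3: λ.0

Term B:
  start: (λ.(λ.0) 0 (λ.0) (λ.0)) (λ.λ.1)
  step 1: (λ.0) (λ.λ.1) (λ.0) (λ.0)
  step 2: (λ.λ.1) (λ.0) (λ.0)
  step 3: (λ.λ.0) (λ.0)
  step 4: λ.0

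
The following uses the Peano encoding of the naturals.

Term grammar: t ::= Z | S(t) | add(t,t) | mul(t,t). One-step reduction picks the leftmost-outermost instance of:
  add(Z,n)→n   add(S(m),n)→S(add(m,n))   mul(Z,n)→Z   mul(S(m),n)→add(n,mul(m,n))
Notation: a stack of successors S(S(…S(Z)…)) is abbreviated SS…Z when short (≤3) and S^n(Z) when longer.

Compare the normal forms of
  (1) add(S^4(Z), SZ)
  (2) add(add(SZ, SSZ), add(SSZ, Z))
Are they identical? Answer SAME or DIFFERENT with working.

Answer: SAME — A ⇓ S^5(Z), B ⇓ S^5(Z)

Working:
Term A:
  start: add(S^4(Z), SZ)
  step 1: S(add(SSSZ, SZ))
  step 2: S(S(add(SSZ, SZ)))
  step 3: S(S(S(add(SZ, SZ))))
  step 4: S(S(S(S(add(Z, SZ)))))
  step 5: S^5(Z)

Term B:
  start: add(add(SZ, SSZ), add(SSZ, Z))
  step 1: add(S(add(Z, SSZ)), add(SSZ, Z))
  step 2: S(add(add(Z, SSZ), add(SSZ, Z)))
  step 3: S(add(SSZ, add(SSZ, Z)))
  step 4: S(S(add(SZ, add(SSZ, Z))))
  step 5: S(S(S(add(Z, add(SSZ, Z)))))
  step 6: S(S(S(add(SSZ, Z))))
  step 7: S(S(S(S(add(SZ, Z)))))
  step 8: S(S(S(S(S(add(Z, Z))))))
  step 9: S^5(Z)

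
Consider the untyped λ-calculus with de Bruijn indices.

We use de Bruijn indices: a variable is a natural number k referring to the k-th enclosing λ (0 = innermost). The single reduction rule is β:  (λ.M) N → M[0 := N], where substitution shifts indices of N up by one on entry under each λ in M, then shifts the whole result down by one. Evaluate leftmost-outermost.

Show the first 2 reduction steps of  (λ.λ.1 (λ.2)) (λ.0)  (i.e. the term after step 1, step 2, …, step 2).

  start: (λ.λ.1 (λ.2)) (λ.0)
  →1  λ.(λ.0) (λ.λ.0)
  →2  λ.λ.λ.0

Answer: after 2 steps: λ.λ.λ.0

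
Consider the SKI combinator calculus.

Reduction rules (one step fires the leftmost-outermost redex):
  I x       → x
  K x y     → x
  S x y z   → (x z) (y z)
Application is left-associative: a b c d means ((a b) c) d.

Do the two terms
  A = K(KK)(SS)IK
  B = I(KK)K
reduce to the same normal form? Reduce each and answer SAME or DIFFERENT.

Answer: DIFFERENT — A ⇓ KK, B ⇓ K

Derivation:
Term A:
  start: K(KK)(SS)IK
  [1] KKIK
  [2] KK

Term B:
  start: I(KK)K
  [1] KKK
  [2] K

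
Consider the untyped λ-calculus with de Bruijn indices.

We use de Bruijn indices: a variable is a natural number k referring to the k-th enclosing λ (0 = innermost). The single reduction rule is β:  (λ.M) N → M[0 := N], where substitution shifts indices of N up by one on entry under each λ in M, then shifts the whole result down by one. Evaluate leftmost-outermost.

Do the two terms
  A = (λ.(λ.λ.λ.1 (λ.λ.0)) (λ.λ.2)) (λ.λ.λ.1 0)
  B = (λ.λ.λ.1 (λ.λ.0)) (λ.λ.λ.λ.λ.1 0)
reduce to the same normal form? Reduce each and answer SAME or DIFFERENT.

Answer: SAME — A ⇓ λ.λ.1 (λ.λ.0), B ⇓ λ.λ.1 (λ.λ.0)

Reduction:
Term A:
  start: (λ.(λ.λ.λ.1 (λ.λ.0)) (λ.λ.2)) (λ.λ.λ.1 0)
  step 1: (λ.λ.λ.1 (λ.λ.0)) (λ.λ.λ.λ.λ.1 0)
  step 2: λ.λ.1 (λ.λ.0)

Term B:
  start: (λ.λ.λ.1 (λ.λ.0)) (λ.λ.λ.λ.λ.1 0)
  step 1: λ.λ.1 (λ.λ.0)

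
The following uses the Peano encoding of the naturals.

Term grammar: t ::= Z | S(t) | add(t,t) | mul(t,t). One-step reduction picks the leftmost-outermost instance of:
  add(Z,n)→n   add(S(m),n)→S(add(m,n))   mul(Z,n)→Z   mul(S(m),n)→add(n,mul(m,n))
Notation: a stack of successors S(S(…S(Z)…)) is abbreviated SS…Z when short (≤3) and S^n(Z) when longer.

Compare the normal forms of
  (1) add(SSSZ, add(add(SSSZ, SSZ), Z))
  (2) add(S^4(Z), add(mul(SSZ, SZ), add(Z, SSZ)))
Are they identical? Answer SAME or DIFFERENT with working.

Term A:
  start: add(SSSZ, add(add(SSSZ, SSZ), Z))
  [1] S(add(SSZ, add(add(SSSZ, SSZ), Z)))
  [2] S(S(add(SZ, add(add(SSSZ, SSZ), Z))))
  [3] S(S(S(add(Z, add(add(SSSZ, SSZ), Z)))))
  [4] S(S(S(add(add(SSSZ, SSZ), Z))))
  [5] S(S(S(add(S(add(SSZ, SSZ)), Z))))
  [6] S(S(S(S(add(add(SSZ, SSZ), Z)))))
  [7] S(S(S(S(add(S(add(SZ, SSZ)), Z)))))
  [8] S(S(S(S(S(add(add(SZ, SSZ), Z))))))
  [9] S(S(S(S(S(add(S(add(Z, SSZ)), Z))))))
  [10] S(S(S(S(S(S(add(add(Z, SSZ), Z)))))))
  [11] S(S(S(S(S(S(add(SSZ, Z)))))))
  [12] S(S(S(S(S(S(S(add(SZ, Z))))))))
  [13] S(S(S(S(S(S(S(S(add(Z, Z)))))))))
  [14] S^8(Z)

Term B:
  start: add(S^4(Z), add(mul(SSZ, SZ), add(Z, SSZ)))
  [1] S(add(SSSZ, add(mul(SSZ, SZ), add(Z, SSZ))))
  [2] S(S(add(SSZ, add(mul(SSZ, SZ), add(Z, SSZ)))))
  [3] S(S(S(add(SZ, add(mul(SSZ, SZ), add(Z, SSZ))))))
  [4] S(S(S(S(add(Z, add(mul(SSZ, SZ), add(Z, SSZ)))))))
  [5] S(S(S(S(add(mul(SSZ, SZ), add(Z, SSZ))))))
  [6] S(S(S(S(add(add(SZ, mul(SZ, SZ)), add(Z, SSZ))))))
  [7] S(S(S(S(add(S(add(Z, mul(SZ, SZ))), add(Z, SSZ))))))
  [8] S(S(S(S(S(add(add(Z, mul(SZ, SZ)), add(Z, SSZ)))))))
  [9] S(S(S(S(S(add(mul(SZ, SZ), add(Z, SSZ)))))))
  [10] S(S(S(S(S(add(add(SZ, mul(Z, SZ)), add(Z, SSZ)))))))
  [11] S(S(S(S(S(add(S(add(Z, mul(Z, SZ))), add(Z, SSZ)))))))
  [12] S(S(S(S(S(S(add(add(Z, mul(Z, SZ)), add(Z, SSZ))))))))
  [13] S(S(S(S(S(S(add(mul(Z, SZ), add(Z, SSZ))))))))
  [14] S(S(S(S(S(S(add(Z, add(Z, SSZ))))))))
  [15] S(S(S(S(S(S(add(Z, SSZ)))))))
  [16] S^8(Z)

Answer: SAME — A ⇓ S^8(Z), B ⇓ S^8(Z)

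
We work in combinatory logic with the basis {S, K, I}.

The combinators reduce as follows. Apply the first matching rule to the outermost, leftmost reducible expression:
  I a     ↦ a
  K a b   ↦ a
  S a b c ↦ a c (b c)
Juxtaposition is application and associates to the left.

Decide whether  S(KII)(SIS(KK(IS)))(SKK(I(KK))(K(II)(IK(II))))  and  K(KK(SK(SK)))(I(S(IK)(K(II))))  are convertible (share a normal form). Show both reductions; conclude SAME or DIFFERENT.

Term A:
  start: S(KII)(SIS(KK(IS)))(SKK(I(KK))(K(II)(IK(II))))
  step 1: KII(SKK(I(KK))(K(II)(IK(II))))(SIS(KK(IS))(SKK(I(KK))(K(II)(IK(II)))))
  step 2: I(SKK(I(KK))(K(II)(IK(II))))(SIS(KK(IS))(SKK(I(KK))(K(II)(IK(II)))))
  step 3: SKK(I(KK))(K(II)(IK(II)))(SIS(KK(IS))(SKK(I(KK))(K(II)(IK(II)))))
  step 4: K(I(KK))(K(I(KK)))(K(II)(IK(II)))(SIS(KK(IS))(SKK(I(KK))(K(II)(IK(II)))))
  step 5: I(KK)(K(II)(IK(II)))(SIS(KK(IS))(SKK(I(KK))(K(II)(IK(II)))))
  step 6: KK(K(II)(IK(II)))(SIS(KK(IS))(SKK(I(KK))(K(II)(IK(II)))))
  step 7: K(SIS(KK(IS))(SKK(I(KK))(K(II)(IK(II)))))
  step 8: K(I(KK(IS))(S(KK(IS)))(SKK(I(KK))(K(II)(IK(II)))))
  step 9: K(KK(IS)(S(KK(IS)))(SKK(I(KK))(K(II)(IK(II)))))
  step 10: K(K(S(KK(IS)))(SKK(I(KK))(K(II)(IK(II)))))
  step 11: K(S(KK(IS)))
  step 12: K(SK)

Term B:
  start: K(KK(SK(SK)))(I(S(IK)(K(II))))
  step 1: KK(SK(SK))
  step 2: K

Answer: DIFFERENT — A ⇓ K(SK), B ⇓ K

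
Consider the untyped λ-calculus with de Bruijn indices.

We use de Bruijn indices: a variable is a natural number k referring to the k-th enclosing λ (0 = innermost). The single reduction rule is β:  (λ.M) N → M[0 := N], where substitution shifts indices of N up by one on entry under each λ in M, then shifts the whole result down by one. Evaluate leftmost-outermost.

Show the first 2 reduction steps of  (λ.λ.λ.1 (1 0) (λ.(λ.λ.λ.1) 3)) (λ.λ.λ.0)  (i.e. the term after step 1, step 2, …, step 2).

  start: (λ.λ.λ.1 (1 0) (λ.(λ.λ.λ.1) 3)) (λ.λ.λ.0)
  [1] λ.λ.1 (1 0) (λ.(λ.λ.λ.1) (λ.λ.λ.0))
  [2] λ.λ.1 (1 0) (λ.λ.λ.1)

Answer: after 2 steps: λ.λ.1 (1 0) (λ.λ.λ.1)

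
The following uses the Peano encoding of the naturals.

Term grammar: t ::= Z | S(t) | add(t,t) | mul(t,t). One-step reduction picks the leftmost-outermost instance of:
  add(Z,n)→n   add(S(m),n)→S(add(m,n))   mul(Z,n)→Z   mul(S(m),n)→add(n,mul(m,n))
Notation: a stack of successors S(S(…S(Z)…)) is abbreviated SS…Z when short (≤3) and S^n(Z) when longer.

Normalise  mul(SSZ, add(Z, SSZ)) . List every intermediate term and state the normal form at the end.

Answer: normal form = S^4(Z)  (in 11 steps)

Derivation:
  start: mul(SSZ, add(Z, SSZ))
  →1  add(add(Z, SSZ), mul(SZ, add(Z, SSZ)))
  →2  add(SSZ, mul(SZ, add(Z, SSZ)))
  →3  S(add(SZ, mul(SZ, add(Z, SSZ))))
  →4  S(S(add(Z, mul(SZ, add(Z, SSZ)))))
  →5  S(S(mul(SZ, add(Z, SSZ))))
  →6  S(S(add(add(Z, SSZ), mul(Z, add(Z, SSZ)))))
  →7  S(S(add(SSZ, mul(Z, add(Z, SSZ)))))
  →8  S(S(S(add(SZ, mul(Z, add(Z, SSZ))))))
  →9  S(S(S(S(add(Z, mul(Z, add(Z, SSZ)))))))
  →10  S(S(S(S(mul(Z, add(Z, SSZ))))))
  →11  S^4(Z)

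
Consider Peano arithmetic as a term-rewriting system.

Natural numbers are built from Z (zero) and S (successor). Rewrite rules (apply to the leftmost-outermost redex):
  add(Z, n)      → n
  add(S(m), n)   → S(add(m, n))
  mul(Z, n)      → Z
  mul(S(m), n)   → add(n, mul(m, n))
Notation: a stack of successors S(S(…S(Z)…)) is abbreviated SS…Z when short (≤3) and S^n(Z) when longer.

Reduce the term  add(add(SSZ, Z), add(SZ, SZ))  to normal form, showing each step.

Answer: normal form = S^4(Z)  (in 8 steps)

Working:
  start: add(add(SSZ, Z), add(SZ, SZ))
  [1] add(S(add(SZ, Z)), add(SZ, SZ))
  [2] S(add(add(SZ, Z), add(SZ, SZ)))
  [3] S(add(S(add(Z, Z)), add(SZ, SZ)))
  [4] S(S(add(add(Z, Z), add(SZ, SZ))))
  [5] S(S(add(Z, add(SZ, SZ))))
  [6] S(S(add(SZ, SZ)))
  [7] S(S(S(add(Z, SZ))))
  [8] S^4(Z)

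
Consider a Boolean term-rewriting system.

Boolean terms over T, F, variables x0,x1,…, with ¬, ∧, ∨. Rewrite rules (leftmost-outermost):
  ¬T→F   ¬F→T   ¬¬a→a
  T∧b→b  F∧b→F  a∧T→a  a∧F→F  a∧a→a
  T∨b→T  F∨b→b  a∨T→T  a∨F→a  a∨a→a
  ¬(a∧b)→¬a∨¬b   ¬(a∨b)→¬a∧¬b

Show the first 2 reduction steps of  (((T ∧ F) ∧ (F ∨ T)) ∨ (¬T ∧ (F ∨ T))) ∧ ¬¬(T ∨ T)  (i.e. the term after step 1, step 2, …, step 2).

  start: (((T ∧ F) ∧ (F ∨ T)) ∨ (¬T ∧ (F ∨ T))) ∧ ¬¬(T ∨ T)
  [1] ((F ∧ (F ∨ T)) ∨ (¬T ∧ (F ∨ T))) ∧ ¬¬(T ∨ T)
  [2] (F ∨ (¬T ∧ (F ∨ T))) ∧ ¬¬(T ∨ T)

Answer: after 2 steps: (F ∨ (¬T ∧ (F ∨ T))) ∧ ¬¬(T ∨ T)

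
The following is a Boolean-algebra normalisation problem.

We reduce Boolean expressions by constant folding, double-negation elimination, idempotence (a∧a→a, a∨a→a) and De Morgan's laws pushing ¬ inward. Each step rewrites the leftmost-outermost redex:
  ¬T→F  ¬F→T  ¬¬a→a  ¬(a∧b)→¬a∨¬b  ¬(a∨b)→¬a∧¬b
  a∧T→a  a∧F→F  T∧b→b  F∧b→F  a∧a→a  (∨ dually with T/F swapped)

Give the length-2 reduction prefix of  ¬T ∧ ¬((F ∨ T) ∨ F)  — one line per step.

Answer: after 2 steps: F

Reduction:
  start: ¬T ∧ ¬((F ∨ T) ∨ F)
  step 1: F ∧ ¬((F ∨ T) ∨ F)
  step 2: F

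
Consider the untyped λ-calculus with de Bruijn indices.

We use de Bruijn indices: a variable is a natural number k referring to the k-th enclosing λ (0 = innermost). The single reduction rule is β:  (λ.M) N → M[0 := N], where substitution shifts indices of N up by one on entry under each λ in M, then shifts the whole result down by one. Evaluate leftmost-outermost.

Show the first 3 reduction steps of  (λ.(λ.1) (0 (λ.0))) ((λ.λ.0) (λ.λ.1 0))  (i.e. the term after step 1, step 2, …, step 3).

  start: (λ.(λ.1) (0 (λ.0))) ((λ.λ.0) (λ.λ.1 0))
  [1] (λ.(λ.λ.0) (λ.λ.1 0)) ((λ.λ.0) (λ.λ.1 0) (λ.0))
  [2] (λ.λ.0) (λ.λ.1 0)
  [3] λ.0

Answer: after 3 steps: λ.0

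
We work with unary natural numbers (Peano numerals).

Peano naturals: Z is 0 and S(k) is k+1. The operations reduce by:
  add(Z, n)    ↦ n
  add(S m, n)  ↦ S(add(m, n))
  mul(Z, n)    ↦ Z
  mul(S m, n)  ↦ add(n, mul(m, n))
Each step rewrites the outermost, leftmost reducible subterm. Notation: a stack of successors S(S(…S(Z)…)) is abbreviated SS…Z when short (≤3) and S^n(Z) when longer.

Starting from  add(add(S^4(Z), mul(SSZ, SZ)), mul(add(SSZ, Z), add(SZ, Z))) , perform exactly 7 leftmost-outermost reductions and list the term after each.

Answer: after 7 steps: S(S(S(add(S(add(Z, mul(SSZ, SZ))), mul(add(SSZ, Z), add(SZ, Z))))))

Derivation:
  start: add(add(S^4(Z), mul(SSZ, SZ)), mul(add(SSZ, Z), add(SZ, Z)))
  →1  add(S(add(SSSZ, mul(SSZ, SZ))), mul(add(SSZ, Z), add(SZ, Z)))
  →2  S(add(add(SSSZ, mul(SSZ, SZ)), mul(add(SSZ, Z), add(SZ, Z))))
  →3  S(add(S(add(SSZ, mul(SSZ, SZ))), mul(add(SSZ, Z), add(SZ, Z))))
  →4  S(S(add(add(SSZ, mul(SSZ, SZ)), mul(add(SSZ, Z), add(SZ, Z)))))
  →5  S(S(add(S(add(SZ, mul(SSZ, SZ))), mul(add(SSZ, Z), add(SZ, Z)))))
  →6  S(S(S(add(add(SZ, mul(SSZ, SZ)), mul(add(SSZ, Z), add(SZ, Z))))))
  →7  S(S(S(add(S(add(Z, mul(SSZ, SZ))), mul(add(SSZ, Z), add(SZ, Z))))))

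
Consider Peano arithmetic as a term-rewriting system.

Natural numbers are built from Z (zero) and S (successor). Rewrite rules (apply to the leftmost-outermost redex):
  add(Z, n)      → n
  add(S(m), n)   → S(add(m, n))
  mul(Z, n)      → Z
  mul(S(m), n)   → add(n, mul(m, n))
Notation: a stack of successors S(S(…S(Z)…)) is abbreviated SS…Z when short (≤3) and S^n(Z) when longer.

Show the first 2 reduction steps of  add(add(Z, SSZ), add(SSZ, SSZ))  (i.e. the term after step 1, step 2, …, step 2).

  start: add(add(Z, SSZ), add(SSZ, SSZ))
  step 1: add(SSZ, add(SSZ, SSZ))
  step 2: S(add(SZ, add(SSZ, SSZ)))

Answer: after 2 steps: S(add(SZ, add(SSZ, SSZ)))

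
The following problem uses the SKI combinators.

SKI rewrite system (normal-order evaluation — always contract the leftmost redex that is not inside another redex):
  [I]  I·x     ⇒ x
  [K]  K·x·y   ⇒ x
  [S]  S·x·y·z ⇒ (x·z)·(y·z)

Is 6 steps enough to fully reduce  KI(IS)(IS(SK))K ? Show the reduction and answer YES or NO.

Answer: YES — reaches normal form S(SK)K in 3 ≤ 6 steps

Derivation:
  start: KI(IS)(IS(SK))K
  step 1: I(IS(SK))K
  step 2: IS(SK)K
  step 3: S(SK)K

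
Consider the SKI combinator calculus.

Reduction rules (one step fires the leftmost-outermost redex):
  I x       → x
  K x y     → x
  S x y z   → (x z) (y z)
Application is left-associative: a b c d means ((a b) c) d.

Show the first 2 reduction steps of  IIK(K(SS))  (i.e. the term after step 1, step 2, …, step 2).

Answer: after 2 steps: K(K(SS))

Reduction:
  start: IIK(K(SS))
  [1] IK(K(SS))
  [2] K(K(SS))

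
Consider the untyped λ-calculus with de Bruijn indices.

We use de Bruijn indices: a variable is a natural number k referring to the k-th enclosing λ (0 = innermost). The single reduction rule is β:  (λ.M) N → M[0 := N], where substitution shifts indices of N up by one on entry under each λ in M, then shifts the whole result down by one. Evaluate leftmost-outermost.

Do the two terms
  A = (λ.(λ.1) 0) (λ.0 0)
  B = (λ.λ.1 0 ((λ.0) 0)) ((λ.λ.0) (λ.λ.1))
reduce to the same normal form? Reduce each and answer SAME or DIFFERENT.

Term A:
  start: (λ.(λ.1) 0) (λ.0 0)
  step 1: (λ.λ.0 0) (λ.0 0)
  step 2: λ.0 0

Term B:
  start: (λ.λ.1 0 ((λ.0) 0)) ((λ.λ.0) (λ.λ.1))
  step 1: λ.(λ.λ.0) (λ.λ.1) 0 ((λ.0) 0)
  step 2: λ.(λ.0) 0 ((λ.0) 0)
  step 3: λ.0 ((λ.0) 0)
  step 4: λ.0 0

Answer: SAME — A ⇓ λ.0 0, B ⇓ λ.0 0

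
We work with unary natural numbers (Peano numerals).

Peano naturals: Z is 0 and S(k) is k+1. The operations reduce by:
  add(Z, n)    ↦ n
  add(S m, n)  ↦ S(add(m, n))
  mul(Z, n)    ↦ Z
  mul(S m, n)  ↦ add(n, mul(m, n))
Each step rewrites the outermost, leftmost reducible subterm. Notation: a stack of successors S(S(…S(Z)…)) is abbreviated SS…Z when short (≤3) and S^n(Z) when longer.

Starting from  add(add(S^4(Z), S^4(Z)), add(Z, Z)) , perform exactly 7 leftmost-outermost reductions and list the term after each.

  start: add(add(S^4(Z), S^4(Z)), add(Z, Z))
  [1] add(S(add(SSSZ, S^4(Z))), add(Z, Z))
  [2] S(add(add(SSSZ, S^4(Z)), add(Z, Z)))
  [3] S(add(S(add(SSZ, S^4(Z))), add(Z, Z)))
  [4] S(S(add(add(SSZ, S^4(Z)), add(Z, Z))))
  [5] S(S(add(S(add(SZ, S^4(Z))), add(Z, Z))))
  [6] S(S(S(add(add(SZ, S^4(Z)), add(Z, Z)))))
  [7] S(S(S(add(S(add(Z, S^4(Z))), add(Z, Z)))))

Answer: after 7 steps: S(S(S(add(S(add(Z, S^4(Z))), add(Z, Z)))))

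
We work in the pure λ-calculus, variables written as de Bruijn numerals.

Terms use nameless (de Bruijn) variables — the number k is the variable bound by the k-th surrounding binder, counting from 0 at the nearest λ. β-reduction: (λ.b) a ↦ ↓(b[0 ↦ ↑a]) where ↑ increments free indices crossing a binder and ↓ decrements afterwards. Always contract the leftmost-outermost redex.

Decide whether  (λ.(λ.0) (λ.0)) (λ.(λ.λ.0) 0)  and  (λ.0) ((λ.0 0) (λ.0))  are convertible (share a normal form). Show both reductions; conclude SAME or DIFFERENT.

Term A:
  start: (λ.(λ.0) (λ.0)) (λ.(λ.λ.0) 0)
  →1  (λ.0) (λ.0)
  →2  λ.0

Term B:
  start: (λ.0) ((λ.0 0) (λ.0))
  →1  (λ.0 0) (λ.0)
  →2  (λ.0) (λ.0)
  →3  λ.0

Answer: SAME — A ⇓ λ.0, B ⇓ λ.0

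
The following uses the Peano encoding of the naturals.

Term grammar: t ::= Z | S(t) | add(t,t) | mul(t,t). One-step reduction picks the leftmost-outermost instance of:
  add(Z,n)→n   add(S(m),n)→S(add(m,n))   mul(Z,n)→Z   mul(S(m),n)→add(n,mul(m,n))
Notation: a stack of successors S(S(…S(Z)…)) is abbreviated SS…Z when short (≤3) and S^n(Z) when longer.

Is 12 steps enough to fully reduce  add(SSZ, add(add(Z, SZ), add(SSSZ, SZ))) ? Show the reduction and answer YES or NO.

Answer: YES — reaches normal form S^7(Z) in 10 ≤ 12 steps

Working:
  start: add(SSZ, add(add(Z, SZ), add(SSSZ, SZ)))
  →1  S(add(SZ, add(add(Z, SZ), add(SSSZ, SZ))))
  →2  S(S(add(Z, add(add(Z, SZ), add(SSSZ, SZ)))))
  →3  S(S(add(add(Z, SZ), add(SSSZ, SZ))))
  →4  S(S(add(SZ, add(SSSZ, SZ))))
  →5  S(S(S(add(Z, add(SSSZ, SZ)))))
  →6  S(S(S(add(SSSZ, SZ))))
  →7  S(S(S(S(add(SSZ, SZ)))))
  →8  S(S(S(S(S(add(SZ, SZ))))))
  →9  S(S(S(S(S(S(add(Z, SZ)))))))
  →10  S^7(Z)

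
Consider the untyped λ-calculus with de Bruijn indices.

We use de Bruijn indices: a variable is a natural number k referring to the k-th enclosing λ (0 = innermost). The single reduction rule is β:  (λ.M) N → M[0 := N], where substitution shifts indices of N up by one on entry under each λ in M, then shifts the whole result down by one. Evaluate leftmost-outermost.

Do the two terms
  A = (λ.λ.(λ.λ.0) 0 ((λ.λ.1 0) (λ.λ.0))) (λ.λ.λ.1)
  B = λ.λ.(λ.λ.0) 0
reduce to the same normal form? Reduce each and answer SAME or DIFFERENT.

Term A:
  start: (λ.λ.(λ.λ.0) 0 ((λ.λ.1 0) (λ.λ.0))) (λ.λ.λ.1)
  →1  λ.(λ.λ.0) 0 ((λ.λ.1 0) (λ.λ.0))
  →2  λ.(λ.0) ((λ.λ.1 0) (λ.λ.0))
  →3  λ.(λ.λ.1 0) (λ.λ.0)
  →4  λ.λ.(λ.λ.0) 0
  →5  λ.λ.λ.0

Term B:
  start: λ.λ.(λ.λ.0) 0
  →1  λ.λ.λ.0

Answer: SAME — A ⇓ λ.λ.λ.0, B ⇓ λ.λ.λ.0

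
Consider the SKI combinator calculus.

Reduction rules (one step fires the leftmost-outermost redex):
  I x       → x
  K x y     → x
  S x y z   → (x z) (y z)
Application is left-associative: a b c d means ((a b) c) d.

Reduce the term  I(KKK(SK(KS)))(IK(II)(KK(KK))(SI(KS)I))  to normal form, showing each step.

Answer: normal form = SK(KS)  (in 3 steps)

Derivation:
  start: I(KKK(SK(KS)))(IK(II)(KK(KK))(SI(KS)I))
  [1] KKK(SK(KS))(IK(II)(KK(KK))(SI(KS)I))
  [2] K(SK(KS))(IK(II)(KK(KK))(SI(KS)I))
  [3] SK(KS)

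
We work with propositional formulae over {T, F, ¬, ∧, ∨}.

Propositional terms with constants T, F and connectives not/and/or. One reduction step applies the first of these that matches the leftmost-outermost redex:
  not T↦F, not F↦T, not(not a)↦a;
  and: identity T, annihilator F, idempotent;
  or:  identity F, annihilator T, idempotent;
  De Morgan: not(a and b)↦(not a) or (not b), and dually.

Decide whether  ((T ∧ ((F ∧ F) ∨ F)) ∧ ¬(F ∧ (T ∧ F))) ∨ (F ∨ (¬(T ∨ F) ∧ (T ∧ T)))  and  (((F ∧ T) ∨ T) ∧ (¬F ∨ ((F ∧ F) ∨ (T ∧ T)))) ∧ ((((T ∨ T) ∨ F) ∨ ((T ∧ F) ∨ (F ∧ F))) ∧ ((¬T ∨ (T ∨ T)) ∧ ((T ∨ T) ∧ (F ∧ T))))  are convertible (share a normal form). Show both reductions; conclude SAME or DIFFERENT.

Answer: SAME — A ⇓ F, B ⇓ F

Derivation:
Term A:
  start: ((T ∧ ((F ∧ F) ∨ F)) ∧ ¬(F ∧ (T ∧ F))) ∨ (F ∨ (¬(T ∨ F) ∧ (T ∧ T)))
  step 1: (((F ∧ F) ∨ F) ∧ ¬(F ∧ (T ∧ F))) ∨ (F ∨ (¬(T ∨ F) ∧ (T ∧ T)))
  step 2: ((F ∧ F) ∧ ¬(F ∧ (T ∧ F))) ∨ (F ∨ (¬(T ∨ F) ∧ (T ∧ T)))
  step 3: (F ∧ ¬(F ∧ (T ∧ F))) ∨ (F ∨ (¬(T ∨ F) ∧ (T ∧ T)))
  step 4: F ∨ (F ∨ (¬(T ∨ F) ∧ (T ∧ T)))
  step 5: F ∨ (¬(T ∨ F) ∧ (T ∧ T))
  step 6: ¬(T ∨ F) ∧ (T ∧ T)
  step 7: (¬T ∧ ¬F) ∧ (T ∧ T)
  step 8: (F ∧ ¬F) ∧ (T ∧ T)
  step 9: F ∧ (T ∧ T)
  step 10: F

Term B:
  start: (((F ∧ T) ∨ T) ∧ (¬F ∨ ((F ∧ F) ∨ (T ∧ T)))) ∧ ((((T ∨ T) ∨ F) ∨ ((T ∧ F) ∨ (F ∧ F))) ∧ ((¬T ∨ (T ∨ T)) ∧ ((T ∨ T) ∧ (F ∧ T))))
  step 1: (T ∧ (¬F ∨ ((F ∧ F) ∨ (T ∧ T)))) ∧ ((((T ∨ T) ∨ F) ∨ ((T ∧ F) ∨ (F ∧ F))) ∧ ((¬T ∨ (T ∨ T)) ∧ ((T ∨ T) ∧ (F ∧ T))))
  step 2: (¬F ∨ ((F ∧ F) ∨ (T ∧ T))) ∧ ((((T ∨ T) ∨ F) ∨ ((T ∧ F) ∨ (F ∧ F))) ∧ ((¬T ∨ (T ∨ T)) ∧ ((T ∨ T) ∧ (F ∧ T))))
  step 3: (T ∨ ((F ∧ F) ∨ (T ∧ T))) ∧ ((((T ∨ T) ∨ F) ∨ ((T ∧ F) ∨ (F ∧ F))) ∧ ((¬T ∨ (T ∨ T)) ∧ ((T ∨ T) ∧ (F ∧ T))))
  step 4: T ∧ ((((T ∨ T) ∨ F) ∨ ((T ∧ F) ∨ (F ∧ F))) ∧ ((¬T ∨ (T ∨ T)) ∧ ((T ∨ T) ∧ (F ∧ T))))
  step 5: (((T ∨ T) ∨ F) ∨ ((T ∧ F) ∨ (F ∧ F))) ∧ ((¬T ∨ (T ∨ T)) ∧ ((T ∨ T) ∧ (F ∧ T)))
  step 6: ((T ∨ T) ∨ ((T ∧ F) ∨ (F ∧ F))) ∧ ((¬T ∨ (T ∨ T)) ∧ ((T ∨ T) ∧ (F ∧ T)))
  step 7: (T ∨ ((T ∧ F) ∨ (F ∧ F))) ∧ ((¬T ∨ (T ∨ T)) ∧ ((T ∨ T) ∧ (F ∧ T)))
  step 8: T ∧ ((¬T ∨ (T ∨ T)) ∧ ((T ∨ T) ∧ (F ∧ T)))
  step 9: (¬T ∨ (T ∨ T)) ∧ ((T ∨ T) ∧ (F ∧ T))
  step 10: (F ∨ (T ∨ T)) ∧ ((T ∨ T) ∧ (F ∧ T))
  step 11: (T ∨ T) ∧ ((T ∨ T) ∧ (F ∧ T))
  step 12: T ∧ ((T ∨ T) ∧ (F ∧ T))
  step 13: (T ∨ T) ∧ (F ∧ T)
  step 14: T ∧ (F ∧ T)
  step 15: F ∧ T
  step 16: F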